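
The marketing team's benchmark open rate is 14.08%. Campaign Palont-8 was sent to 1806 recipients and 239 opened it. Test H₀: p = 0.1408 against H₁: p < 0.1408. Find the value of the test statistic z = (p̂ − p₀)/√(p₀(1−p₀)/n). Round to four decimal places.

p̂ = 239/1806 = 0.132337.
Under H₀, SE = √(0.1408·0.8592/1806) = √(6.69852e-05) = 0.008184.
z = (0.132337 − 0.1408)/0.008184 = -0.008463/0.008184 = -1.0341.

z = -1.0341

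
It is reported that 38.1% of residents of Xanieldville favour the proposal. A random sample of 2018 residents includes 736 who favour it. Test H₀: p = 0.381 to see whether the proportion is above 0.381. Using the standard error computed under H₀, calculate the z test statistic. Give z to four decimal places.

z = -1.5062

p̂ = 736/2018 ≈ 0.3647175.
Standard error under H₀: √(0.381×0.619/2018) = 0.0108105.
z = (0.3647175 − 0.381)/0.0108105 = -0.0162825/0.0108105 = -1.5062.
p-value = P(Z > -1.506) ≈ 0.9340.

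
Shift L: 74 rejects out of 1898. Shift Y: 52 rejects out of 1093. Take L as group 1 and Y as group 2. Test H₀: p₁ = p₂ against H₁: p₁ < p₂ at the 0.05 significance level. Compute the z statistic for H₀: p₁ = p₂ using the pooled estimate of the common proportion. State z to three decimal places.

p̂₁ = 74/1898 ≈ 0.03899, p̂₂ = 52/1093 ≈ 0.04758.
Pooled p̂ = (74+52)/(1898+1093) = 126/2991 = 0.04213.
SE = √(p̂(1−p̂)(1/n₁+1/n₂)) = √(0.04213·0.95787·0.00144178) = √(5.81785e-05) = 0.00763.
z = (0.03899 − 0.04758)/0.00763 = -0.00859/0.00763 = -1.126.
p-value = P(Z < -1.126) ≈ 0.1301; since p > α = 0.05, fail to reject H₀.

z = -1.126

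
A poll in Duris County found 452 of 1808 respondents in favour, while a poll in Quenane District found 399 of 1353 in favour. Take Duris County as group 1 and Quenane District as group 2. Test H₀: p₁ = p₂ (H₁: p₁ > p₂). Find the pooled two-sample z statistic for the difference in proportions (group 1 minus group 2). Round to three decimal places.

p̂₁ = 452/1808 = 0.250000, p̂₂ = 399/1353 = 0.294900.
Pooled p̂ = (452+399)/(1808+1353) = 851/3161 = 0.269219.
SE = √(0.19674 × 0.0012922) = 0.015944.
z = (0.250000 − 0.294900)/0.015944 = -0.044900/0.015944 = -2.816.

z = -2.816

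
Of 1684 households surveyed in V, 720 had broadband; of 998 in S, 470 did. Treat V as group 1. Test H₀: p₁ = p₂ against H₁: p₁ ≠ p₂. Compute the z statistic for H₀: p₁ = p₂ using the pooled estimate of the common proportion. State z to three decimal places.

p̂₁ = 720/1684 ≈ 0.42755, p̂₂ = 470/998 ≈ 0.47094.
Pooled p̂ = (720+470)/(1684+998) = 1190/2682 = 0.44370.
SE = √(0.24683 × 0.00159583) = 0.01985.
z = (0.42755 − 0.47094)/0.01985 = -0.04339/0.01985 = -2.186.
Two-sided p-value ≈ 2·Φ(−2.186) = 0.0288.

z = -2.186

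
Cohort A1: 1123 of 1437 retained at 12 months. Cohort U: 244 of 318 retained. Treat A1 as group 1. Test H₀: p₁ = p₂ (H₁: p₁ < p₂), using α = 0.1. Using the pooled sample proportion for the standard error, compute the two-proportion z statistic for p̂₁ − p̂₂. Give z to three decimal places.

z = 0.552

p̂₁ = 1123/1437 ≈ 0.78149, p̂₂ = 244/318 ≈ 0.76730.
Pooled p̂ = (1123+244)/(1437+318) = 1367/1755 = 0.77892.
SE = √(p̂(1−p̂)(1/n₁+1/n₂)) = √(0.77892·0.22108·0.00384055) = √(0.000661362) = 0.02572.
z = (0.78149 − 0.76730)/0.02572 = 0.01419/0.02572 = 0.552.
p-value = P(Z < 0.552) ≈ 0.7095; since p > α = 0.1, fail to reject H₀.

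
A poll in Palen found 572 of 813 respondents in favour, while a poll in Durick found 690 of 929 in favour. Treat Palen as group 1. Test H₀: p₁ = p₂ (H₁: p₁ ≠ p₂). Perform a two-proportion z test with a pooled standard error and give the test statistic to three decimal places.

z = -1.825

p̂₁ = 572/813 = 0.70357, p̂₂ = 690/929 = 0.74273.
Pooled p̂ = (572+690)/(813+929) = 1262/1742 = 0.72445.
SE = √(p̂(1−p̂)(1/n₁+1/n₂)) = √(0.72445·0.27555·0.00230644) = √(0.000460412) = 0.02146.
z = (0.70357 − 0.74273)/0.02146 = -0.03916/0.02146 = -1.825.
p-value = 2·P(Z > 1.825) ≈ 0.0679.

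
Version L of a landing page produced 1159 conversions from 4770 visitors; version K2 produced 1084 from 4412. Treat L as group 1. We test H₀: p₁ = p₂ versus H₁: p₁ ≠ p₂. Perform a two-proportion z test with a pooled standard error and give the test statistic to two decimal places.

p̂₁ = 1159/4770 ≈ 0.2430, p̂₂ = 1084/4412 ≈ 0.2457.
Pooled p̂ = (1159+1084)/(4770+4412) = 2243/9182 = 0.2443.
SE = √(p̂(1−p̂)(1/n₁+1/n₂)) = √(0.2443·0.7557·0.000436298) = √(8.05443e-05) = 0.0090.
z = (0.2430 − 0.2457)/0.0090 = -0.0027/0.0090 = -0.30.
p-value = 2·P(Z > 0.303) ≈ 0.7621.

z = -0.30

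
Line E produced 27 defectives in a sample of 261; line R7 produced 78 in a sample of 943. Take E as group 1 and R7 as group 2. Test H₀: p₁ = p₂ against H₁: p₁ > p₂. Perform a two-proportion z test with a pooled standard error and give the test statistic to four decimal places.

z = 1.0507

p̂₁ = 27/261 = 0.1034483, p̂₂ = 78/943 = 0.0827147.
Pooled p̂ = (27+78)/(261+943) = 105/1204 = 0.0872093.
SE = √(0.0796038 × 0.00489186) = 0.0197335.
z = (0.1034483 − 0.0827147)/0.0197335 = 0.0207336/0.0197335 = 1.0507.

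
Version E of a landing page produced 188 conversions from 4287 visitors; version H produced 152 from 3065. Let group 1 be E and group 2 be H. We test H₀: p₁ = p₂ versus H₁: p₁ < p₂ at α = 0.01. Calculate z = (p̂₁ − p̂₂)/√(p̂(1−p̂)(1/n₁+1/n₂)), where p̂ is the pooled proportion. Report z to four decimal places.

z = -1.1552

p̂₁ = 188/4287 ≈ 0.0438535, p̂₂ = 152/3065 ≈ 0.0495922.
Pooled p̂ = (188+152)/(4287+3065) = 340/7352 = 0.0462459.
SE = √(0.0441072 × 0.000559528) = 0.0049678.
z = (0.0438535 − 0.0495922)/0.0049678 = -0.0057387/0.0049678 = -1.1552.
p-value = P(Z < -1.155) ≈ 0.1240. With α = 0.01, fail to reject H₀.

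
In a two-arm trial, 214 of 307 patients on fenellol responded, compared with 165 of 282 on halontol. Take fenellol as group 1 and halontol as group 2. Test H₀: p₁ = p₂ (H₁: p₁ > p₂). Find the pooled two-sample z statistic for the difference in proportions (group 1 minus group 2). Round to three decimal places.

z = 2.834

p̂₁ = 214/307 = 0.69707, p̂₂ = 165/282 = 0.58511.
Pooled p̂ = (214+165)/(307+282) = 379/589 = 0.64346.
SE = √(0.229418 × 0.00680343) = 0.03951.
z = (0.69707 − 0.58511)/0.03951 = 0.11196/0.03951 = 2.834.
p-value = P(Z > 2.834) ≈ 0.0023.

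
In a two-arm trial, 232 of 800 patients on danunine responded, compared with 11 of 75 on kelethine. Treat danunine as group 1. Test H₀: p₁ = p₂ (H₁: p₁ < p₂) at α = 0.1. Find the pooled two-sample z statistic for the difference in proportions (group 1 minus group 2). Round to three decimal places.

p̂₁ = 232/800 ≈ 0.29000, p̂₂ = 11/75 ≈ 0.14667.
Pooled p̂ = (232+11)/(800+75) = 243/875 = 0.27771.
SE = √(0.200589 × 0.0145833) = 0.05409.
z = (0.29000 − 0.14667)/0.05409 = 0.14333/0.05409 = 2.650.
p-value = P(Z < 2.650) ≈ 0.9960. With α = 0.1, fail to reject H₀.

z = 2.650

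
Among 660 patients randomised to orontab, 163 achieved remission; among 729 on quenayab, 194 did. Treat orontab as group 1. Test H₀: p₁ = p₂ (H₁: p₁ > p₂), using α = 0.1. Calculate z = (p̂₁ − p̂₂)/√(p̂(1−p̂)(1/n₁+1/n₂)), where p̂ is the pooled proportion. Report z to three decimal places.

p̂₁ = 163/660 ≈ 0.24697, p̂₂ = 194/729 ≈ 0.26612.
Pooled p̂ = (163+194)/(660+729) = 357/1389 = 0.25702.
SE = √(0.19096 × 0.00288689) = 0.02348.
z = (0.24697 − 0.26612)/0.02348 = -0.01915/0.02348 = -0.816.
p-value = P(Z > -0.816) ≈ 0.7926. With α = 0.1, fail to reject H₀.

z = -0.816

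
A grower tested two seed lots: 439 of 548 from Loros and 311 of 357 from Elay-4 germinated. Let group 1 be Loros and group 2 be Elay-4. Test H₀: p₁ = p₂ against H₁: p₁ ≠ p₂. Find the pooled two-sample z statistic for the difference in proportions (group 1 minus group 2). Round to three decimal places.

z = -2.734

p̂₁ = 439/548 = 0.801095, p̂₂ = 311/357 = 0.871148.
Pooled p̂ = (439+311)/(548+357) = 750/905 = 0.828729.
SE = √(p̂(1−p̂)(1/n₁+1/n₂)) = √(0.828729·0.171271·0.00462594) = √(0.000656592) = 0.025624.
z = (0.801095 − 0.871148)/0.025624 = -0.070053/0.025624 = -2.734.
Two-sided p-value ≈ 2·Φ(−2.734) = 0.0063.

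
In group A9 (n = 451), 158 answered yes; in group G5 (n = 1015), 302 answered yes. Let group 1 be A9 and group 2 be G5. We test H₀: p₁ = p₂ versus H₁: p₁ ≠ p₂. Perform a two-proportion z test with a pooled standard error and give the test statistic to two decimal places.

z = 2.01

p̂₁ = 158/451 ≈ 0.3503, p̂₂ = 302/1015 ≈ 0.2975.
Pooled p̂ = (158+302)/(451+1015) = 460/1466 = 0.3138.
SE = √(p̂(1−p̂)(1/n₁+1/n₂)) = √(0.3138·0.6862·0.00320252) = √(0.000689571) = 0.0263.
z = (0.3503 − 0.2975)/0.0263 = 0.0528/0.0263 = 2.01.
p-value = 2·P(Z > 2.011) ≈ 0.0444.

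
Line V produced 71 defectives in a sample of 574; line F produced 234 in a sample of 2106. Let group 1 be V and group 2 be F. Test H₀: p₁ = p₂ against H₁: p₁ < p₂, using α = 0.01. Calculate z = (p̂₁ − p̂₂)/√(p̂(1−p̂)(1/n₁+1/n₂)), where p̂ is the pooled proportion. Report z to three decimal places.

p̂₁ = 71/574 ≈ 0.12369, p̂₂ = 234/2106 ≈ 0.11111.
Pooled p̂ = (71+234)/(574+2106) = 305/2680 = 0.11381.
SE = √(0.100854 × 0.00221699) = 0.01495.
z = (0.12369 − 0.11111)/0.01495 = 0.01258/0.01495 = 0.841.
p-value = P(Z < 0.841) ≈ 0.8000. With α = 0.01, fail to reject H₀.

z = 0.841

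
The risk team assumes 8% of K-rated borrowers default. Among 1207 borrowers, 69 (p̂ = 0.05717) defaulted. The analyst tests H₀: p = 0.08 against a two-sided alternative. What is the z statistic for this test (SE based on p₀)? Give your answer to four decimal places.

z = -2.9241

p̂ = 69/1207 ≈ 0.0571665.
Under H₀, SE = √(0.08·0.92/1207) = √(6.09776e-05) = 0.0078088.
z = (0.0571665 − 0.08)/0.0078088 = -0.0228335/0.0078088 = -2.9241.
Two-sided p-value ≈ 2·Φ(−2.924) = 0.0035.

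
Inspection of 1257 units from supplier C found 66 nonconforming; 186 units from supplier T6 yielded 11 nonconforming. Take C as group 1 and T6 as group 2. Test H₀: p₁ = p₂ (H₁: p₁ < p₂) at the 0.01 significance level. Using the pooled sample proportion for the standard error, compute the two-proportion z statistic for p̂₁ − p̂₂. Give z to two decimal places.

z = -0.38

p̂₁ = 66/1257 = 0.05251, p̂₂ = 11/186 = 0.05914.
Pooled p̂ = (66+11)/(1257+186) = 77/1443 = 0.05336.
SE = √(p̂(1−p̂)(1/n₁+1/n₂)) = √(0.05336·0.94664·0.00617189) = √(0.000311765) = 0.01766.
z = (0.05251 − 0.05914)/0.01766 = -0.00663/0.01766 = -0.38.
p-value = P(Z < -0.376) ≈ 0.3536; since p > α = 0.01, fail to reject H₀.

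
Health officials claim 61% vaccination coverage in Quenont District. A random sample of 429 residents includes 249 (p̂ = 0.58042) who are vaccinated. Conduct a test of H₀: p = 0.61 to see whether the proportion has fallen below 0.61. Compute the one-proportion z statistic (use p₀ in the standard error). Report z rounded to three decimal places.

z = -1.256

p̂ = 249/429 = 0.58042.
Standard error under H₀: √(0.61×0.39/429) = 0.02355.
z = (0.58042 − 0.61)/0.02355 = -0.02958/0.02355 = -1.256.
p-value = P(Z < -1.256) ≈ 0.1045.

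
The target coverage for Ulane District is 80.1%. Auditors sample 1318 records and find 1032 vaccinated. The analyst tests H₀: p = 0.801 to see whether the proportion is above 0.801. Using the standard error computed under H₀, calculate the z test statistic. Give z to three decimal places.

z = -1.636

p̂ = 1032/1318 ≈ 0.78300.
Under H₀, SE = √(0.801·0.199/1318) = √(0.00012094) = 0.01100.
z = (0.78300 − 0.801)/0.01100 = -0.01800/0.01100 = -1.636.
p-value = P(Z > -1.636) ≈ 0.9491.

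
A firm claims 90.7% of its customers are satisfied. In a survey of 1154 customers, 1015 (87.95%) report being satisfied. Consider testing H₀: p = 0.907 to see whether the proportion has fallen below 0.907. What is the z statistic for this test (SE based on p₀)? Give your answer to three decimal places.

z = -3.211

p̂ = 1015/1154 = 0.87955.
SE = √(p₀(1−p₀)/n) = √(0.084351/1154) = 0.00855.
z = (0.87955 − 0.907)/0.00855 = -0.02745/0.00855 = -3.211.
p-value = P(Z < -3.211) ≈ 0.0007.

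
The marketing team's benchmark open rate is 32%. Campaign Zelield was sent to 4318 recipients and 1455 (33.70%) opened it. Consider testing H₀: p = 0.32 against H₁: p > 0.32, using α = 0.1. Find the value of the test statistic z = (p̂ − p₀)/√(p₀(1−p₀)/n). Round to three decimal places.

z = 2.389

p̂ = 1455/4318 ≈ 0.33696.
Under H₀, SE = √(0.32·0.68/4318) = √(5.03937e-05) = 0.00710.
z = (0.33696 − 0.32)/0.00710 = 0.01696/0.00710 = 2.389.
p-value = P(Z > 2.389) ≈ 0.0084; since p < α = 0.1, reject H₀.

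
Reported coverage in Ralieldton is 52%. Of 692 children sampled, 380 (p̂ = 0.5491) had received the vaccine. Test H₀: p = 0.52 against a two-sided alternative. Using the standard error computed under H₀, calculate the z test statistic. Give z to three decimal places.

p̂ = 380/692 = 0.54913.
SE = √(p₀(1−p₀)/n) = √(0.2496/692) = 0.01899.
z = (0.54913 − 0.52)/0.01899 = 0.02913/0.01899 = 1.534.

z = 1.534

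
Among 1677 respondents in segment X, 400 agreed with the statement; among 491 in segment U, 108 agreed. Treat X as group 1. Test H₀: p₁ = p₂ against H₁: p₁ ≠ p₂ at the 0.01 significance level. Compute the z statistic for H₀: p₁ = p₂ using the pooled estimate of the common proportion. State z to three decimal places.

z = 0.854

p̂₁ = 400/1677 ≈ 0.23852, p̂₂ = 108/491 ≈ 0.21996.
Pooled p̂ = (400+108)/(1677+491) = 508/2168 = 0.23432.
SE = √(p̂(1−p̂)(1/n₁+1/n₂)) = √(0.23432·0.76568·0.00263296) = √(0.000472387) = 0.02173.
z = (0.23852 − 0.21996)/0.02173 = 0.01856/0.02173 = 0.854.
Two-sided p-value ≈ 2·Φ(−0.854) = 0.3931. With α = 0.01, fail to reject H₀.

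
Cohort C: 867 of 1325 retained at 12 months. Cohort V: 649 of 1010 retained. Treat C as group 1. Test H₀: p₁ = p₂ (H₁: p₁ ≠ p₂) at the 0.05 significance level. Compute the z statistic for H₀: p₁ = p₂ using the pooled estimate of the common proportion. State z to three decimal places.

z = 0.590

p̂₁ = 867/1325 = 0.654340, p̂₂ = 649/1010 = 0.642574.
Pooled p̂ = (867+649)/(1325+1010) = 1516/2335 = 0.649251.
SE = √(p̂(1−p̂)(1/n₁+1/n₂)) = √(0.649251·0.350749·0.00174482) = √(0.000397337) = 0.019933.
z = (0.654340 − 0.642574)/0.019933 = 0.011766/0.019933 = 0.590.
Two-sided p-value ≈ 2·Φ(−0.590) = 0.5550, so at α = 0.05 we fail to reject H₀.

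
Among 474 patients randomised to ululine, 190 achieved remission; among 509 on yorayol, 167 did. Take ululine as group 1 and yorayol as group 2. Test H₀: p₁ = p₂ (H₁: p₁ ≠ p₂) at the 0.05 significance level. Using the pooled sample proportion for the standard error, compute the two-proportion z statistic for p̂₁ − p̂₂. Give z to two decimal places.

p̂₁ = 190/474 ≈ 0.4008, p̂₂ = 167/509 ≈ 0.3281.
Pooled p̂ = (190+167)/(474+509) = 357/983 = 0.3632.
SE = √(0.231279 × 0.00407434) = 0.0307.
z = (0.4008 − 0.3281)/0.0307 = 0.0727/0.0307 = 2.37.
p-value = 2·P(Z > 2.370) ≈ 0.0178. With α = 0.05, reject H₀.

z = 2.37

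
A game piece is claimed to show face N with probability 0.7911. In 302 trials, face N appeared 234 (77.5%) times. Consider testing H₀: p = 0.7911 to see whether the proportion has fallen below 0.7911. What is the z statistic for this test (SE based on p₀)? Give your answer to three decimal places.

z = -0.695

p̂ = 234/302 ≈ 0.774834.
SE = √(p₀(1−p₀)/n) = √(0.16526/302) = 0.023393.
z = (0.774834 − 0.7911)/0.023393 = -0.016266/0.023393 = -0.695.
p-value = P(Z < -0.695) ≈ 0.2434.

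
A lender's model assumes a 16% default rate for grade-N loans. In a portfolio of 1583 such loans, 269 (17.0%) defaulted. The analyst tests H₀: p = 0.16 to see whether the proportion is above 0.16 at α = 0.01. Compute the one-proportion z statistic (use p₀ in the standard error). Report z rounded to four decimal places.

p̂ = 269/1583 ≈ 0.1699305.
Under H₀, SE = √(0.16·0.84/1583) = √(8.49021e-05) = 0.0092142.
z = (0.1699305 − 0.16)/0.0092142 = 0.0099305/0.0092142 = 1.0777.
p-value = P(Z > 1.078) ≈ 0.1406. With α = 0.01, fail to reject H₀.

z = 1.0777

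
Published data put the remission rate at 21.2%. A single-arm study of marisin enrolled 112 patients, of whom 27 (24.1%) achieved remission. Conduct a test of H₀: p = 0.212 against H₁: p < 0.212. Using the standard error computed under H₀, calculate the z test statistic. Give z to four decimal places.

p̂ = 27/112 = 0.241071.
Standard error under H₀: √(0.212×0.788/112) = 0.038621.
z = (0.241071 − 0.212)/0.038621 = 0.029071/0.038621 = 0.7527.

z = 0.7527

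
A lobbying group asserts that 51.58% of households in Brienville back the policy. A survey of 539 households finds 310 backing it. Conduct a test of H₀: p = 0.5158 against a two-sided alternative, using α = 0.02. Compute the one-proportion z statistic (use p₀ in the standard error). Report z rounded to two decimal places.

p̂ = 310/539 = 0.5751.
Under H₀, SE = √(0.5158·0.4842/539) = √(0.000463359) = 0.0215.
z = (0.5751 − 0.5158)/0.0215 = 0.0593/0.0215 = 2.76.
Two-sided p-value ≈ 2·Φ(−2.757) = 0.0058, so at α = 0.02 we reject H₀.

z = 2.76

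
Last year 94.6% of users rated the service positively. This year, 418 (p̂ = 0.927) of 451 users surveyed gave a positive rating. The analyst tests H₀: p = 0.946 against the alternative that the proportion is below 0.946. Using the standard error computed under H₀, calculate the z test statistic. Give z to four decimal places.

z = -1.8013

p̂ = 418/451 = 0.926829.
Under H₀, SE = √(0.946·0.054/451) = √(0.000113268) = 0.010643.
z = (0.926829 − 0.946)/0.010643 = -0.019171/0.010643 = -1.8013.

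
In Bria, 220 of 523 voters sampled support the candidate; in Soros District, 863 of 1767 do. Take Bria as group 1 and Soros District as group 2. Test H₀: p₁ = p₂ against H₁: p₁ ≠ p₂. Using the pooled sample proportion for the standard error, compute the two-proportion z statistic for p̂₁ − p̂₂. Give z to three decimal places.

p̂₁ = 220/523 ≈ 0.42065, p̂₂ = 863/1767 ≈ 0.48840.
Pooled p̂ = (220+863)/(523+1767) = 1083/2290 = 0.47293.
SE = √(0.249267 × 0.00247798) = 0.02485.
z = (0.42065 − 0.48840)/0.02485 = -0.06775/0.02485 = -2.726.
p-value = 2·P(Z > 2.726) ≈ 0.0064.

z = -2.726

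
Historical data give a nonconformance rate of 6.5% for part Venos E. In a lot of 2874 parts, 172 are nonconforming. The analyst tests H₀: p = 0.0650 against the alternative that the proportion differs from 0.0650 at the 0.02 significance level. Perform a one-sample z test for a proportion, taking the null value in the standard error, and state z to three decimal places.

z = -1.121

p̂ = 172/2874 ≈ 0.0598469.
Standard error under H₀: √(0.065×0.935/2874) = 0.0045985.
z = (0.0598469 − 0.065)/0.0045985 = -0.0051531/0.0045985 = -1.121.
p-value = 2·P(Z > 1.121) ≈ 0.2625, so at α = 0.02 we fail to reject H₀.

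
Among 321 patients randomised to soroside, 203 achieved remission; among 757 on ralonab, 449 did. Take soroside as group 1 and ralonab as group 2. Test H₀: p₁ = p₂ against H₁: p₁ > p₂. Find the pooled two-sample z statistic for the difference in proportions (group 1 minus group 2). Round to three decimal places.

z = 1.206

p̂₁ = 203/321 = 0.63240, p̂₂ = 449/757 = 0.59313.
Pooled p̂ = (203+449)/(321+757) = 652/1078 = 0.60482.
SE = √(p̂(1−p̂)(1/n₁+1/n₂)) = √(0.60482·0.39518·0.00443627) = √(0.00106032) = 0.03256.
z = (0.63240 − 0.59313)/0.03256 = 0.03927/0.03256 = 1.206.
p-value = P(Z > 1.206) ≈ 0.1139.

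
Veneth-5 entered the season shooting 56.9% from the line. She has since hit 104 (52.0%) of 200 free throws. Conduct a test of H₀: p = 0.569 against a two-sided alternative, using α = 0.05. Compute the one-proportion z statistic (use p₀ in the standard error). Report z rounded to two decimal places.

p̂ = 104/200 = 0.5200.
SE = √(p₀(1−p₀)/n) = √(0.24524/200) = 0.0350.
z = (0.5200 − 0.569)/0.0350 = -0.0490/0.0350 = -1.40.
Two-sided p-value ≈ 2·Φ(−1.399) = 0.1617. With α = 0.05, fail to reject H₀.

z = -1.40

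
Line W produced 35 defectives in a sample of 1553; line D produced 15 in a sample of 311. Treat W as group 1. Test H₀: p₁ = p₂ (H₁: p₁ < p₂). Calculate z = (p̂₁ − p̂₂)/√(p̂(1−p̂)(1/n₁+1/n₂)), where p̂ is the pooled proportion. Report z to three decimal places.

p̂₁ = 35/1553 = 0.022537, p̂₂ = 15/311 = 0.048232.
Pooled p̂ = (35+15)/(1553+311) = 50/1864 = 0.026824.
SE = √(0.0261045 × 0.00385935) = 0.010037.
z = (0.022537 − 0.048232)/0.010037 = -0.025695/0.010037 = -2.560.
p-value = P(Z < -2.560) ≈ 0.0052.

z = -2.560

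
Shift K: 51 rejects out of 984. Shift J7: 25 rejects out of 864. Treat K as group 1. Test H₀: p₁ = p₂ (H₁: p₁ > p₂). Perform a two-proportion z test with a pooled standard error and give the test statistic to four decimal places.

p̂₁ = 51/984 ≈ 0.0518293, p̂₂ = 25/864 ≈ 0.0289352.
Pooled p̂ = (51+25)/(984+864) = 76/1848 = 0.0411255.
SE = √(0.0394342 × 0.00217367) = 0.0092583.
z = (0.0518293 − 0.0289352)/0.0092583 = 0.0228941/0.0092583 = 2.4728.
p-value = P(Z > 2.473) ≈ 0.0067.

z = 2.4728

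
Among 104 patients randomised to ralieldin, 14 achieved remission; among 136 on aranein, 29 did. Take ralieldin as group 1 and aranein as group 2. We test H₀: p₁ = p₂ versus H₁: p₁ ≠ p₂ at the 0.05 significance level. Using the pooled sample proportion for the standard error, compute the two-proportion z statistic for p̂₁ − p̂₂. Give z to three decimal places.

p̂₁ = 14/104 ≈ 0.13462, p̂₂ = 29/136 ≈ 0.21324.
Pooled p̂ = (14+29)/(104+136) = 43/240 = 0.17917.
SE = √(0.147066 × 0.0169683) = 0.04995.
z = (0.13462 − 0.21324)/0.04995 = -0.07862/0.04995 = -1.574.
p-value = 2·P(Z > 1.574) ≈ 0.1155, so at α = 0.05 we fail to reject H₀.

z = -1.574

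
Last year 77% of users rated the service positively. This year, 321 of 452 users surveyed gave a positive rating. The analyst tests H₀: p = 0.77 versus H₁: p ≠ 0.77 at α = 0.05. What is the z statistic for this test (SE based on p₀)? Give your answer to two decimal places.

p̂ = 321/452 ≈ 0.7102.
SE = √(p₀(1−p₀)/n) = √(0.1771/452) = 0.0198.
z = (0.7102 − 0.77)/0.0198 = -0.0598/0.0198 = -3.02.
Two-sided p-value ≈ 2·Φ(−3.022) = 0.0025, so at α = 0.05 we reject H₀.

z = -3.02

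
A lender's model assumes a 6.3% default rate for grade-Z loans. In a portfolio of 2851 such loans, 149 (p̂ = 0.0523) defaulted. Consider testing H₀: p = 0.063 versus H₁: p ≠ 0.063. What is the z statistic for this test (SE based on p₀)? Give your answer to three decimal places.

p̂ = 149/2851 = 0.05226.
Under H₀, SE = √(0.063·0.937/2851) = √(2.07054e-05) = 0.00455.
z = (0.05226 − 0.063)/0.00455 = -0.01074/0.00455 = -2.360.
Two-sided p-value ≈ 2·Φ(−2.360) = 0.0183.

z = -2.360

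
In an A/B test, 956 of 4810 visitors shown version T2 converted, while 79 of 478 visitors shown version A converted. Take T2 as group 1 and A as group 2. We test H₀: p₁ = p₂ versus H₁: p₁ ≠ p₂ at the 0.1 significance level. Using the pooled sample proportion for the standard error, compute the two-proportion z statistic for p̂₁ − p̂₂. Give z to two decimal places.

z = 1.76

p̂₁ = 956/4810 ≈ 0.1988, p̂₂ = 79/478 ≈ 0.1653.
Pooled p̂ = (956+79)/(4810+478) = 1035/5288 = 0.1957.
SE = √(p̂(1−p̂)(1/n₁+1/n₂)) = √(0.1957·0.8043·0.00229995) = √(0.000362052) = 0.0190.
z = (0.1988 − 0.1653)/0.0190 = 0.0335/0.0190 = 1.76.
p-value = 2·P(Z > 1.760) ≈ 0.0785; since p < α = 0.1, reject H₀.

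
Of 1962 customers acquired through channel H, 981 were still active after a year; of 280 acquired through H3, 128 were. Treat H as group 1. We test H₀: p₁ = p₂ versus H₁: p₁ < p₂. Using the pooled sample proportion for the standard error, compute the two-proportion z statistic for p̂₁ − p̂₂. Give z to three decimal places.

p̂₁ = 981/1962 = 0.50000, p̂₂ = 128/280 = 0.45714.
Pooled p̂ = (981+128)/(1962+280) = 1109/2242 = 0.49465.
SE = √(p̂(1−p̂)(1/n₁+1/n₂)) = √(0.49465·0.50535·0.00408111) = √(0.00102016) = 0.03194.
z = (0.50000 − 0.45714)/0.03194 = 0.04286/0.03194 = 1.342.

z = 1.342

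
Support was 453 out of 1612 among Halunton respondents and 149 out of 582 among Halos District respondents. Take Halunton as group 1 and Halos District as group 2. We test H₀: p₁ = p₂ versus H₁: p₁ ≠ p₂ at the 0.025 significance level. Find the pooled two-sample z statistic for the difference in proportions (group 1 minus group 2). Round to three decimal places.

p̂₁ = 453/1612 = 0.28102, p̂₂ = 149/582 = 0.25601.
Pooled p̂ = (453+149)/(1612+582) = 602/2194 = 0.27438.
SE = √(0.199098 × 0.00233856) = 0.02158.
z = (0.28102 − 0.25601)/0.02158 = 0.02501/0.02158 = 1.159.
Two-sided p-value ≈ 2·Φ(−1.159) = 0.2466. With α = 0.025, fail to reject H₀.

z = 1.159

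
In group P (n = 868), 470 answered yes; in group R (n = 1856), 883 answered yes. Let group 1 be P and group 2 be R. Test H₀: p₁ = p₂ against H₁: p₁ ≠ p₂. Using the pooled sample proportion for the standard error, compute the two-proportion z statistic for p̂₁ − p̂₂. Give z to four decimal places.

p̂₁ = 470/868 ≈ 0.5414747, p̂₂ = 883/1856 ≈ 0.4757543.
Pooled p̂ = (470+883)/(868+1856) = 1353/2724 = 0.4966960.
SE = √(p̂(1−p̂)(1/n₁+1/n₂)) = √(0.4966960·0.5033040·0.00169087) = √(0.000422698) = 0.0205596.
z = (0.5414747 − 0.4757543)/0.0205596 = 0.0657204/0.0205596 = 3.1966.

z = 3.1966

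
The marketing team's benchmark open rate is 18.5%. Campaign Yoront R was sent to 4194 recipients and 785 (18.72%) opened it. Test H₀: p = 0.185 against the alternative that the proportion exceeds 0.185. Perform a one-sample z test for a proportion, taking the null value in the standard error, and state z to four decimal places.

p̂ = 785/4194 ≈ 0.1871722.
Under H₀, SE = √(0.185·0.815/4194) = √(3.59502e-05) = 0.0059958.
z = (0.1871722 − 0.185)/0.0059958 = 0.0021722/0.0059958 = 0.3623.

z = 0.3623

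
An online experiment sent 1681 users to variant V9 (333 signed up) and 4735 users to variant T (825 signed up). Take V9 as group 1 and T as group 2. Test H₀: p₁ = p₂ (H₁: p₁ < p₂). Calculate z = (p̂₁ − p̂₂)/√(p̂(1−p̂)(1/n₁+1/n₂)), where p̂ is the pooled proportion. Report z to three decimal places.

p̂₁ = 333/1681 ≈ 0.198096, p̂₂ = 825/4735 ≈ 0.174234.
Pooled p̂ = (333+825)/(1681+4735) = 1158/6416 = 0.180486.
SE = √(p̂(1−p̂)(1/n₁+1/n₂)) = √(0.180486·0.819514·0.000806077) = √(0.000119228) = 0.010919.
z = (0.198096 − 0.174234)/0.010919 = 0.023862/0.010919 = 2.185.
p-value = P(Z < 2.185) ≈ 0.9856.

z = 2.185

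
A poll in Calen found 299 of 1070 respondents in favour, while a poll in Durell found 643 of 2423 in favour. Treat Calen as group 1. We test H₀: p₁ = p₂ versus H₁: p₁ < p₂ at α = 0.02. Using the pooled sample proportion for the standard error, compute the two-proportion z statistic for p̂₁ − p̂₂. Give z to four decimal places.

z = 0.8635

p̂₁ = 299/1070 ≈ 0.2794393, p̂₂ = 643/2423 ≈ 0.2653735.
Pooled p̂ = (299+643)/(1070+2423) = 942/3493 = 0.2696822.
SE = √(0.196954 × 0.00134729) = 0.0162897.
z = (0.2794393 − 0.2653735)/0.0162897 = 0.0140658/0.0162897 = 0.8635.
p-value = P(Z < 0.863) ≈ 0.8061, so at α = 0.02 we fail to reject H₀.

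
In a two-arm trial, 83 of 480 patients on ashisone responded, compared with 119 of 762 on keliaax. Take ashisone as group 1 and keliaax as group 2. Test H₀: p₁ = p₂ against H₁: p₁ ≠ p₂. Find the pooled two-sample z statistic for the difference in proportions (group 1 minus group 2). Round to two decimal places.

z = 0.78

p̂₁ = 83/480 = 0.1729, p̂₂ = 119/762 = 0.1562.
Pooled p̂ = (83+119)/(480+762) = 202/1242 = 0.1626.
SE = √(0.136189 × 0.00339567) = 0.0215.
z = (0.1729 − 0.1562)/0.0215 = 0.0167/0.0215 = 0.78.
Two-sided p-value ≈ 2·Φ(−0.779) = 0.4361.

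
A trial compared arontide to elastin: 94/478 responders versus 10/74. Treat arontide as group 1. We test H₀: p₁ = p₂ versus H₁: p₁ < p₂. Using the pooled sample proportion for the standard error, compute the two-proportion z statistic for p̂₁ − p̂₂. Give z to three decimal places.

z = 1.259

p̂₁ = 94/478 ≈ 0.19665, p̂₂ = 10/74 ≈ 0.13514.
Pooled p̂ = (94+10)/(478+74) = 104/552 = 0.18841.
SE = √(p̂(1−p̂)(1/n₁+1/n₂)) = √(0.18841·0.81159·0.0156056) = √(0.00238623) = 0.04885.
z = (0.19665 − 0.13514)/0.04885 = 0.06151/0.04885 = 1.259.
p-value = P(Z < 1.259) ≈ 0.8960.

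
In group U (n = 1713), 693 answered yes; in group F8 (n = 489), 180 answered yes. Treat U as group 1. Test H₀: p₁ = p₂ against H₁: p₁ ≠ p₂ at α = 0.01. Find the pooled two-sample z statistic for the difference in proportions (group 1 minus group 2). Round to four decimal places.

p̂₁ = 693/1713 ≈ 0.4045534, p̂₂ = 180/489 ≈ 0.3680982.
Pooled p̂ = (693+180)/(1713+489) = 873/2202 = 0.3964578.
SE = √(0.239279 × 0.00262876) = 0.0250800.
z = (0.4045534 − 0.3680982)/0.0250800 = 0.0364552/0.0250800 = 1.4536.
Two-sided p-value ≈ 2·Φ(−1.454) = 0.1461; since p > α = 0.01, fail to reject H₀.

z = 1.4536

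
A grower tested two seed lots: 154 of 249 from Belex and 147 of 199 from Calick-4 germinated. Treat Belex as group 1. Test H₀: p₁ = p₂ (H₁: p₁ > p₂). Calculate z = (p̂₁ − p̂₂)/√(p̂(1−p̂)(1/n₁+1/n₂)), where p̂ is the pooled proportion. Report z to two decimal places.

z = -2.69

p̂₁ = 154/249 = 0.61847, p̂₂ = 147/199 = 0.73869.
Pooled p̂ = (154+147)/(249+199) = 301/448 = 0.67188.
SE = √(p̂(1−p̂)(1/n₁+1/n₂)) = √(0.67188·0.32812·0.00904119) = √(0.00199321) = 0.04465.
z = (0.61847 − 0.73869)/0.04465 = -0.12022/0.04465 = -2.69.
p-value = P(Z > -2.693) ≈ 0.9965.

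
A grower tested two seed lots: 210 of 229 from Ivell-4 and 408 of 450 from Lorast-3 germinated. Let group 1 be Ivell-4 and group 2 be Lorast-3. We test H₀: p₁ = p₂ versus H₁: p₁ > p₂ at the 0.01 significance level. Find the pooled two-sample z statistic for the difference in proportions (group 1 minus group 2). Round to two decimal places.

z = 0.45

p̂₁ = 210/229 = 0.91703, p̂₂ = 408/450 = 0.90667.
Pooled p̂ = (210+408)/(229+450) = 618/679 = 0.91016.
SE = √(p̂(1−p̂)(1/n₁+1/n₂)) = √(0.91016·0.08984·0.00658903) = √(0.000538766) = 0.02321.
z = (0.91703 − 0.90667)/0.02321 = 0.01036/0.02321 = 0.45.
p-value = P(Z > 0.447) ≈ 0.3276, so at α = 0.01 we fail to reject H₀.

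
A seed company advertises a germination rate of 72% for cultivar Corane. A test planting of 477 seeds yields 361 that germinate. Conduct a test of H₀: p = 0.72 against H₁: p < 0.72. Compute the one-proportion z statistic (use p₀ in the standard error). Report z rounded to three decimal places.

z = 1.791

p̂ = 361/477 ≈ 0.756813.
Under H₀, SE = √(0.72·0.28/477) = √(0.000422642) = 0.020558.
z = (0.756813 − 0.72)/0.020558 = 0.036813/0.020558 = 1.791.
p-value = P(Z < 1.791) ≈ 0.9633.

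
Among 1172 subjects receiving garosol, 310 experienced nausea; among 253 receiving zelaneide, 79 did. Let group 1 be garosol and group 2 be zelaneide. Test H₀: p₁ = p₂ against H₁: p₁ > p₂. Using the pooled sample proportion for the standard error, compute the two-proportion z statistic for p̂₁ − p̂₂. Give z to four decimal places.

z = -1.5461

p̂₁ = 310/1172 = 0.264505, p̂₂ = 79/253 = 0.312253.
Pooled p̂ = (310+79)/(1172+253) = 389/1425 = 0.272982.
SE = √(0.198463 × 0.00480581) = 0.030883.
z = (0.264505 − 0.312253)/0.030883 = -0.047748/0.030883 = -1.5461.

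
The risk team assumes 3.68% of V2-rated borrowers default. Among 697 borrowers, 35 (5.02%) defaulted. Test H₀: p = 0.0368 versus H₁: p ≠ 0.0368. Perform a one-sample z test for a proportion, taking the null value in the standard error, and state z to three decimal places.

p̂ = 35/697 ≈ 0.050215.
SE = √(p₀(1−p₀)/n) = √(0.035446/697) = 0.007131.
z = (0.050215 − 0.0368)/0.007131 = 0.013415/0.007131 = 1.881.
p-value = 2·P(Z > 1.881) ≈ 0.0599.

z = 1.881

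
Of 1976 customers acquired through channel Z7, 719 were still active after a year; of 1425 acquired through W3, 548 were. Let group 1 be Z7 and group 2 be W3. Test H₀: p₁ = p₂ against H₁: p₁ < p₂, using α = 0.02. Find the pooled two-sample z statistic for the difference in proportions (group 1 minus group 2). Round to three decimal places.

p̂₁ = 719/1976 = 0.36387, p̂₂ = 548/1425 = 0.38456.
Pooled p̂ = (719+548)/(1976+1425) = 1267/3401 = 0.37254.
SE = √(p̂(1−p̂)(1/n₁+1/n₂)) = √(0.37254·0.62746·0.00120783) = √(0.000282334) = 0.01680.
z = (0.36387 − 0.38456)/0.01680 = -0.02069/0.01680 = -1.232.
p-value = P(Z < -1.232) ≈ 0.1090, so at α = 0.02 we fail to reject H₀.

z = -1.232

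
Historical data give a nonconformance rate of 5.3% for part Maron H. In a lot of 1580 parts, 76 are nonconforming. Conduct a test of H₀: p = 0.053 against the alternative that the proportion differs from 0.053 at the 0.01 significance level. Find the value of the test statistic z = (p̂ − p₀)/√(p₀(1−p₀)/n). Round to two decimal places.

p̂ = 76/1580 = 0.04810.
SE = √(p₀(1−p₀)/n) = √(0.050191/1580) = 0.00564.
z = (0.04810 − 0.053)/0.00564 = -0.00490/0.00564 = -0.87.
Two-sided p-value ≈ 2·Φ(−0.869) = 0.3848; since p > α = 0.01, fail to reject H₀.

z = -0.87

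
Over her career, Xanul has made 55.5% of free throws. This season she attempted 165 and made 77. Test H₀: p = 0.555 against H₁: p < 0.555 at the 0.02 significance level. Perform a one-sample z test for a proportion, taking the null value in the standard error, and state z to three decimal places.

z = -2.283

p̂ = 77/165 ≈ 0.46667.
Standard error under H₀: √(0.555×0.445/165) = 0.03869.
z = (0.46667 − 0.555)/0.03869 = -0.08833/0.03869 = -2.283.
p-value = P(Z < -2.283) ≈ 0.0112; since p < α = 0.02, reject H₀.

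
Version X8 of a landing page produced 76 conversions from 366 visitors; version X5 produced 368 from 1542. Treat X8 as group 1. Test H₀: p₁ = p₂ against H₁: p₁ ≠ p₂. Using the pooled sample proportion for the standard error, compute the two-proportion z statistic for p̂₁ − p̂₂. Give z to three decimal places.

p̂₁ = 76/366 ≈ 0.20765, p̂₂ = 368/1542 ≈ 0.23865.
Pooled p̂ = (76+368)/(366+1542) = 444/1908 = 0.23270.
SE = √(p̂(1−p̂)(1/n₁+1/n₂)) = √(0.23270·0.76730·0.00338075) = √(0.000603643) = 0.02457.
z = (0.20765 − 0.23865)/0.02457 = -0.03100/0.02457 = -1.262.
p-value = 2·P(Z > 1.262) ≈ 0.2070.

z = -1.262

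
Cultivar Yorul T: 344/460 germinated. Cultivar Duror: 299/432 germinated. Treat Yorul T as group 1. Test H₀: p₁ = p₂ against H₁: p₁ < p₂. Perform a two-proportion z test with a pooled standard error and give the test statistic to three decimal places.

z = 1.853

p̂₁ = 344/460 ≈ 0.747826, p̂₂ = 299/432 ≈ 0.692130.
Pooled p̂ = (344+299)/(460+432) = 643/892 = 0.720852.
SE = √(0.201224 × 0.00448873) = 0.030054.
z = (0.747826 − 0.692130)/0.030054 = 0.055696/0.030054 = 1.853.
p-value = P(Z < 1.853) ≈ 0.9681.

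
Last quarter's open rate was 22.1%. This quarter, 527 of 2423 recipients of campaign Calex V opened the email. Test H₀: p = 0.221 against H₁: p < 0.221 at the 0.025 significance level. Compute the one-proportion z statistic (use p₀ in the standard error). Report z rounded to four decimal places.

z = -0.4153

p̂ = 527/2423 ≈ 0.2174990.
Under H₀, SE = √(0.221·0.779/2423) = √(7.1052e-05) = 0.0084292.
z = (0.2174990 − 0.221)/0.0084292 = -0.0035010/0.0084292 = -0.4153.
p-value = P(Z < -0.415) ≈ 0.3389, so at α = 0.025 we fail to reject H₀.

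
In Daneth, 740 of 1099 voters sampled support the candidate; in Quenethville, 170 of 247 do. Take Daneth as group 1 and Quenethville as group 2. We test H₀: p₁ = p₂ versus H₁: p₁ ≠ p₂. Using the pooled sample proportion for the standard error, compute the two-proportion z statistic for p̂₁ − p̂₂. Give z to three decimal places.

p̂₁ = 740/1099 ≈ 0.67334, p̂₂ = 170/247 ≈ 0.68826.
Pooled p̂ = (740+170)/(1099+247) = 910/1346 = 0.67608.
SE = √(0.218997 × 0.0049585) = 0.03295.
z = (0.67334 − 0.68826)/0.03295 = -0.01492/0.03295 = -0.453.
Two-sided p-value ≈ 2·Φ(−0.453) = 0.6507.

z = -0.453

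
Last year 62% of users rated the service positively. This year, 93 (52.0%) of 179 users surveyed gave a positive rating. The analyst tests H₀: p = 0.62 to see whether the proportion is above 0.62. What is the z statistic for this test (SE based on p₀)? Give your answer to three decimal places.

p̂ = 93/179 = 0.51955.
SE = √(p₀(1−p₀)/n) = √(0.2356/179) = 0.03628.
z = (0.51955 − 0.62)/0.03628 = -0.10045/0.03628 = -2.769.

z = -2.769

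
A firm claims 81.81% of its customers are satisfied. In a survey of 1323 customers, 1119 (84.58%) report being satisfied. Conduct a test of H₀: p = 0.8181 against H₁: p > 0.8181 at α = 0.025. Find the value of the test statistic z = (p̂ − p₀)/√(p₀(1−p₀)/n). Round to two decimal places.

z = 2.61

p̂ = 1119/1323 = 0.8458.
Standard error under H₀: √(0.8181×0.1819/1323) = 0.0106.
z = (0.8458 − 0.8181)/0.0106 = 0.0277/0.0106 = 2.61.
p-value = P(Z > 2.612) ≈ 0.0045; since p < α = 0.025, reject H₀.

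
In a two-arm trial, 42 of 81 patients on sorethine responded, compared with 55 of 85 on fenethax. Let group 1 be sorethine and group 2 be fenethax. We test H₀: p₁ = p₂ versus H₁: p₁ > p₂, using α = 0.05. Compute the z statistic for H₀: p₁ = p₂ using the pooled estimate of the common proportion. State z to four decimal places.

p̂₁ = 42/81 = 0.518519, p̂₂ = 55/85 = 0.647059.
Pooled p̂ = (42+55)/(81+85) = 97/166 = 0.584337.
SE = √(p̂(1−p̂)(1/n₁+1/n₂)) = √(0.584337·0.415663·0.0241104) = √(0.0058561) = 0.076525.
z = (0.518519 − 0.647059)/0.076525 = -0.128540/0.076525 = -1.6797.
p-value = P(Z > -1.680) ≈ 0.9535. With α = 0.05, fail to reject H₀.

z = -1.6797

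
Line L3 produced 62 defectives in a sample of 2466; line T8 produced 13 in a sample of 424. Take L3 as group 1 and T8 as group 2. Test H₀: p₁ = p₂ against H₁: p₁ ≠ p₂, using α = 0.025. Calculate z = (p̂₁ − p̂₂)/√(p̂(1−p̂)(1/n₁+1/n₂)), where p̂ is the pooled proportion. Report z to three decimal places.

z = -0.660

p̂₁ = 62/2466 = 0.02514, p̂₂ = 13/424 = 0.03066.
Pooled p̂ = (62+13)/(2466+424) = 75/2890 = 0.02595.
SE = √(0.0252781 × 0.00276401) = 0.00836.
z = (0.02514 − 0.03066)/0.00836 = -0.00552/0.00836 = -0.660.
p-value = 2·P(Z > 0.660) ≈ 0.5091, so at α = 0.025 we fail to reject H₀.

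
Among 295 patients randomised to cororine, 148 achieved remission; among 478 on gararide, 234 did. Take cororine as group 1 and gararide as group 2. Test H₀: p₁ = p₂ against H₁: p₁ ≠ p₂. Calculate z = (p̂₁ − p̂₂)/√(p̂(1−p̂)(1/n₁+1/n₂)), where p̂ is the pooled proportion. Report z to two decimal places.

p̂₁ = 148/295 = 0.5017, p̂₂ = 234/478 = 0.4895.
Pooled p̂ = (148+234)/(295+478) = 382/773 = 0.4942.
SE = √(0.249966 × 0.00548188) = 0.0370.
z = (0.5017 − 0.4895)/0.0370 = 0.0122/0.0370 = 0.33.

z = 0.33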